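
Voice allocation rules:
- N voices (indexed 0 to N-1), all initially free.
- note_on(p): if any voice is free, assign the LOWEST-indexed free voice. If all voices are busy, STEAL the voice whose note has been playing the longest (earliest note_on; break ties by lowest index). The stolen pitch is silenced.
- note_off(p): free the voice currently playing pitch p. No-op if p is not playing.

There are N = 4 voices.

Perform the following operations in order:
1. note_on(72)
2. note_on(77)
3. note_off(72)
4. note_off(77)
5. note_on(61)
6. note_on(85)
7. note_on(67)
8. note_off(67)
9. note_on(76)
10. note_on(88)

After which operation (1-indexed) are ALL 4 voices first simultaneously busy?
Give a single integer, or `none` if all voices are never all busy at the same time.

Answer: 10

Derivation:
Op 1: note_on(72): voice 0 is free -> assigned | voices=[72 - - -]
Op 2: note_on(77): voice 1 is free -> assigned | voices=[72 77 - -]
Op 3: note_off(72): free voice 0 | voices=[- 77 - -]
Op 4: note_off(77): free voice 1 | voices=[- - - -]
Op 5: note_on(61): voice 0 is free -> assigned | voices=[61 - - -]
Op 6: note_on(85): voice 1 is free -> assigned | voices=[61 85 - -]
Op 7: note_on(67): voice 2 is free -> assigned | voices=[61 85 67 -]
Op 8: note_off(67): free voice 2 | voices=[61 85 - -]
Op 9: note_on(76): voice 2 is free -> assigned | voices=[61 85 76 -]
Op 10: note_on(88): voice 3 is free -> assigned | voices=[61 85 76 88]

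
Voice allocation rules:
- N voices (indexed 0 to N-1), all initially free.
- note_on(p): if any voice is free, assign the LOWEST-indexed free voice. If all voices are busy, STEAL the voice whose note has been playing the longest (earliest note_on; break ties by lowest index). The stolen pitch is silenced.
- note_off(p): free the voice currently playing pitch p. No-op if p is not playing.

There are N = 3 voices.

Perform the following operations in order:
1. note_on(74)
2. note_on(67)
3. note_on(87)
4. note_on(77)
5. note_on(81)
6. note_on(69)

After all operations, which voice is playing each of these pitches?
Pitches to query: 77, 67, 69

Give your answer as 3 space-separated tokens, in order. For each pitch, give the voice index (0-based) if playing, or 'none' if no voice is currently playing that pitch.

Op 1: note_on(74): voice 0 is free -> assigned | voices=[74 - -]
Op 2: note_on(67): voice 1 is free -> assigned | voices=[74 67 -]
Op 3: note_on(87): voice 2 is free -> assigned | voices=[74 67 87]
Op 4: note_on(77): all voices busy, STEAL voice 0 (pitch 74, oldest) -> assign | voices=[77 67 87]
Op 5: note_on(81): all voices busy, STEAL voice 1 (pitch 67, oldest) -> assign | voices=[77 81 87]
Op 6: note_on(69): all voices busy, STEAL voice 2 (pitch 87, oldest) -> assign | voices=[77 81 69]

Answer: 0 none 2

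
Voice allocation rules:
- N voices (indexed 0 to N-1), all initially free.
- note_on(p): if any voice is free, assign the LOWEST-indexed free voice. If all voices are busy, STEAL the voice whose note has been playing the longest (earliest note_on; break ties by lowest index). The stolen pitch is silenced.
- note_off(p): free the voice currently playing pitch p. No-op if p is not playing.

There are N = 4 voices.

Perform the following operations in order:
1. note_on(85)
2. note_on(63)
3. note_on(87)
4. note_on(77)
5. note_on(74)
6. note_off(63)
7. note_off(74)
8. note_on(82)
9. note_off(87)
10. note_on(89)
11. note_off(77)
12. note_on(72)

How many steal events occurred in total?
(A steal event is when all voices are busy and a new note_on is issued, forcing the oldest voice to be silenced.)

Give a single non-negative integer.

Op 1: note_on(85): voice 0 is free -> assigned | voices=[85 - - -]
Op 2: note_on(63): voice 1 is free -> assigned | voices=[85 63 - -]
Op 3: note_on(87): voice 2 is free -> assigned | voices=[85 63 87 -]
Op 4: note_on(77): voice 3 is free -> assigned | voices=[85 63 87 77]
Op 5: note_on(74): all voices busy, STEAL voice 0 (pitch 85, oldest) -> assign | voices=[74 63 87 77]
Op 6: note_off(63): free voice 1 | voices=[74 - 87 77]
Op 7: note_off(74): free voice 0 | voices=[- - 87 77]
Op 8: note_on(82): voice 0 is free -> assigned | voices=[82 - 87 77]
Op 9: note_off(87): free voice 2 | voices=[82 - - 77]
Op 10: note_on(89): voice 1 is free -> assigned | voices=[82 89 - 77]
Op 11: note_off(77): free voice 3 | voices=[82 89 - -]
Op 12: note_on(72): voice 2 is free -> assigned | voices=[82 89 72 -]

Answer: 1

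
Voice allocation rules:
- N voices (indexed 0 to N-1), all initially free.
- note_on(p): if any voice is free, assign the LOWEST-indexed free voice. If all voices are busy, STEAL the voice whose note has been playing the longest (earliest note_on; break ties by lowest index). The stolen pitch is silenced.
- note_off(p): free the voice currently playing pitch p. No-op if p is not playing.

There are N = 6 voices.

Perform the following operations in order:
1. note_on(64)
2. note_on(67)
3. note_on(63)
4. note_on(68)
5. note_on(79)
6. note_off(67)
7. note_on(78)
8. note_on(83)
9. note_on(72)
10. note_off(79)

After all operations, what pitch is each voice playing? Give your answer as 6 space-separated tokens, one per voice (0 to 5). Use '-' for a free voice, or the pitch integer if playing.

Op 1: note_on(64): voice 0 is free -> assigned | voices=[64 - - - - -]
Op 2: note_on(67): voice 1 is free -> assigned | voices=[64 67 - - - -]
Op 3: note_on(63): voice 2 is free -> assigned | voices=[64 67 63 - - -]
Op 4: note_on(68): voice 3 is free -> assigned | voices=[64 67 63 68 - -]
Op 5: note_on(79): voice 4 is free -> assigned | voices=[64 67 63 68 79 -]
Op 6: note_off(67): free voice 1 | voices=[64 - 63 68 79 -]
Op 7: note_on(78): voice 1 is free -> assigned | voices=[64 78 63 68 79 -]
Op 8: note_on(83): voice 5 is free -> assigned | voices=[64 78 63 68 79 83]
Op 9: note_on(72): all voices busy, STEAL voice 0 (pitch 64, oldest) -> assign | voices=[72 78 63 68 79 83]
Op 10: note_off(79): free voice 4 | voices=[72 78 63 68 - 83]

Answer: 72 78 63 68 - 83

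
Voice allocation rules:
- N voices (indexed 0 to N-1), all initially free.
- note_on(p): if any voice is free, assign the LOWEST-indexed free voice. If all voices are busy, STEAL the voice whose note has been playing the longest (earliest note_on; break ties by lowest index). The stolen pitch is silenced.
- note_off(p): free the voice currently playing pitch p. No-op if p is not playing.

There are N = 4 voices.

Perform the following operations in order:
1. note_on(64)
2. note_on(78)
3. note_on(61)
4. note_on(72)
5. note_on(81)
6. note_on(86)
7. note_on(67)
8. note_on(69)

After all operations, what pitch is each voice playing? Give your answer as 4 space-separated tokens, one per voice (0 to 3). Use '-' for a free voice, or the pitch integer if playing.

Op 1: note_on(64): voice 0 is free -> assigned | voices=[64 - - -]
Op 2: note_on(78): voice 1 is free -> assigned | voices=[64 78 - -]
Op 3: note_on(61): voice 2 is free -> assigned | voices=[64 78 61 -]
Op 4: note_on(72): voice 3 is free -> assigned | voices=[64 78 61 72]
Op 5: note_on(81): all voices busy, STEAL voice 0 (pitch 64, oldest) -> assign | voices=[81 78 61 72]
Op 6: note_on(86): all voices busy, STEAL voice 1 (pitch 78, oldest) -> assign | voices=[81 86 61 72]
Op 7: note_on(67): all voices busy, STEAL voice 2 (pitch 61, oldest) -> assign | voices=[81 86 67 72]
Op 8: note_on(69): all voices busy, STEAL voice 3 (pitch 72, oldest) -> assign | voices=[81 86 67 69]

Answer: 81 86 67 69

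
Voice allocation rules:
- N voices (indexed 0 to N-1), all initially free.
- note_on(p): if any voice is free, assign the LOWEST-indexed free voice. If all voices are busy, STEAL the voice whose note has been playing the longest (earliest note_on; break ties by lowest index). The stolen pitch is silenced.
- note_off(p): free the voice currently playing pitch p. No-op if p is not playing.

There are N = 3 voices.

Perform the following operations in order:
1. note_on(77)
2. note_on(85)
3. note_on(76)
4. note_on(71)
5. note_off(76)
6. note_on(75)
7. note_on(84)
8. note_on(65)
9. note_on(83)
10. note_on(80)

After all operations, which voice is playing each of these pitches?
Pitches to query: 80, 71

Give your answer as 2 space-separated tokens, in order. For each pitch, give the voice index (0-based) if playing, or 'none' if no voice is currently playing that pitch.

Op 1: note_on(77): voice 0 is free -> assigned | voices=[77 - -]
Op 2: note_on(85): voice 1 is free -> assigned | voices=[77 85 -]
Op 3: note_on(76): voice 2 is free -> assigned | voices=[77 85 76]
Op 4: note_on(71): all voices busy, STEAL voice 0 (pitch 77, oldest) -> assign | voices=[71 85 76]
Op 5: note_off(76): free voice 2 | voices=[71 85 -]
Op 6: note_on(75): voice 2 is free -> assigned | voices=[71 85 75]
Op 7: note_on(84): all voices busy, STEAL voice 1 (pitch 85, oldest) -> assign | voices=[71 84 75]
Op 8: note_on(65): all voices busy, STEAL voice 0 (pitch 71, oldest) -> assign | voices=[65 84 75]
Op 9: note_on(83): all voices busy, STEAL voice 2 (pitch 75, oldest) -> assign | voices=[65 84 83]
Op 10: note_on(80): all voices busy, STEAL voice 1 (pitch 84, oldest) -> assign | voices=[65 80 83]

Answer: 1 none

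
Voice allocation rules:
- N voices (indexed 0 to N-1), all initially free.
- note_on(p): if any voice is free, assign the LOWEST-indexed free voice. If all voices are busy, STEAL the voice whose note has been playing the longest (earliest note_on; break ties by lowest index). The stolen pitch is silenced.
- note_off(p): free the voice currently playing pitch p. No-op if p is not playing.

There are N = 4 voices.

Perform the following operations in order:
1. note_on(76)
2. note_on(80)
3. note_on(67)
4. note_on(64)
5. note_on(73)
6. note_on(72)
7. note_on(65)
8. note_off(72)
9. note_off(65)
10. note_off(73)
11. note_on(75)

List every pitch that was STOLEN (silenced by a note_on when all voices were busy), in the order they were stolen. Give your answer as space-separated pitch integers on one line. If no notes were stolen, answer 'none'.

Answer: 76 80 67

Derivation:
Op 1: note_on(76): voice 0 is free -> assigned | voices=[76 - - -]
Op 2: note_on(80): voice 1 is free -> assigned | voices=[76 80 - -]
Op 3: note_on(67): voice 2 is free -> assigned | voices=[76 80 67 -]
Op 4: note_on(64): voice 3 is free -> assigned | voices=[76 80 67 64]
Op 5: note_on(73): all voices busy, STEAL voice 0 (pitch 76, oldest) -> assign | voices=[73 80 67 64]
Op 6: note_on(72): all voices busy, STEAL voice 1 (pitch 80, oldest) -> assign | voices=[73 72 67 64]
Op 7: note_on(65): all voices busy, STEAL voice 2 (pitch 67, oldest) -> assign | voices=[73 72 65 64]
Op 8: note_off(72): free voice 1 | voices=[73 - 65 64]
Op 9: note_off(65): free voice 2 | voices=[73 - - 64]
Op 10: note_off(73): free voice 0 | voices=[- - - 64]
Op 11: note_on(75): voice 0 is free -> assigned | voices=[75 - - 64]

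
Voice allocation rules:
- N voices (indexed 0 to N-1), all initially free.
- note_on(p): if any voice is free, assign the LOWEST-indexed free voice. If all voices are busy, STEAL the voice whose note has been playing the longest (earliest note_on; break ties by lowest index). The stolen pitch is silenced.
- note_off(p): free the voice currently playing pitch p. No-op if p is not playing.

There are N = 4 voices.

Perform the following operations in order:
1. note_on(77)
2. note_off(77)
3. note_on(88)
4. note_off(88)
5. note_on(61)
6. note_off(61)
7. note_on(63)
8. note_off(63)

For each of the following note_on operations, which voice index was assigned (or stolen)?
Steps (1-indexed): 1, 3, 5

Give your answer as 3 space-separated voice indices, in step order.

Op 1: note_on(77): voice 0 is free -> assigned | voices=[77 - - -]
Op 2: note_off(77): free voice 0 | voices=[- - - -]
Op 3: note_on(88): voice 0 is free -> assigned | voices=[88 - - -]
Op 4: note_off(88): free voice 0 | voices=[- - - -]
Op 5: note_on(61): voice 0 is free -> assigned | voices=[61 - - -]
Op 6: note_off(61): free voice 0 | voices=[- - - -]
Op 7: note_on(63): voice 0 is free -> assigned | voices=[63 - - -]
Op 8: note_off(63): free voice 0 | voices=[- - - -]

Answer: 0 0 0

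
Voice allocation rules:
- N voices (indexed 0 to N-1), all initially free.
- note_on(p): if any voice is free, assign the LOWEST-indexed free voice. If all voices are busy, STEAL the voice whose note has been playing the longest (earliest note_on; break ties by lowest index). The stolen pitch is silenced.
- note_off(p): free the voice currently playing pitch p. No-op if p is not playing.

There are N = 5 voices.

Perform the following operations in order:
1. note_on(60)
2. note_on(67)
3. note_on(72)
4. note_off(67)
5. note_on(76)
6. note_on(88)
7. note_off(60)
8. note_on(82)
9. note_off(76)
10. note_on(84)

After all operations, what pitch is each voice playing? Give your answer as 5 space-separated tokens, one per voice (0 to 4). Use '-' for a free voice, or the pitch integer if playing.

Answer: 82 84 72 88 -

Derivation:
Op 1: note_on(60): voice 0 is free -> assigned | voices=[60 - - - -]
Op 2: note_on(67): voice 1 is free -> assigned | voices=[60 67 - - -]
Op 3: note_on(72): voice 2 is free -> assigned | voices=[60 67 72 - -]
Op 4: note_off(67): free voice 1 | voices=[60 - 72 - -]
Op 5: note_on(76): voice 1 is free -> assigned | voices=[60 76 72 - -]
Op 6: note_on(88): voice 3 is free -> assigned | voices=[60 76 72 88 -]
Op 7: note_off(60): free voice 0 | voices=[- 76 72 88 -]
Op 8: note_on(82): voice 0 is free -> assigned | voices=[82 76 72 88 -]
Op 9: note_off(76): free voice 1 | voices=[82 - 72 88 -]
Op 10: note_on(84): voice 1 is free -> assigned | voices=[82 84 72 88 -]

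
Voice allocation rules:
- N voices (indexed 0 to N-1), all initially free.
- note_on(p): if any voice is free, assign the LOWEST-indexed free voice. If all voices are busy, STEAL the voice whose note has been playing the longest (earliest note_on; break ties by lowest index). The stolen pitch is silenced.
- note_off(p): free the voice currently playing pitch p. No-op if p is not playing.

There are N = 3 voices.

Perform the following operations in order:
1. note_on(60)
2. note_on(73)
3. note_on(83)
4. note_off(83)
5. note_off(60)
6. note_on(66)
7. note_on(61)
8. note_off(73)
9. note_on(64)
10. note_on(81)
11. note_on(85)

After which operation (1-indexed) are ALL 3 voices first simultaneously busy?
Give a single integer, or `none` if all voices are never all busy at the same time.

Answer: 3

Derivation:
Op 1: note_on(60): voice 0 is free -> assigned | voices=[60 - -]
Op 2: note_on(73): voice 1 is free -> assigned | voices=[60 73 -]
Op 3: note_on(83): voice 2 is free -> assigned | voices=[60 73 83]
Op 4: note_off(83): free voice 2 | voices=[60 73 -]
Op 5: note_off(60): free voice 0 | voices=[- 73 -]
Op 6: note_on(66): voice 0 is free -> assigned | voices=[66 73 -]
Op 7: note_on(61): voice 2 is free -> assigned | voices=[66 73 61]
Op 8: note_off(73): free voice 1 | voices=[66 - 61]
Op 9: note_on(64): voice 1 is free -> assigned | voices=[66 64 61]
Op 10: note_on(81): all voices busy, STEAL voice 0 (pitch 66, oldest) -> assign | voices=[81 64 61]
Op 11: note_on(85): all voices busy, STEAL voice 2 (pitch 61, oldest) -> assign | voices=[81 64 85]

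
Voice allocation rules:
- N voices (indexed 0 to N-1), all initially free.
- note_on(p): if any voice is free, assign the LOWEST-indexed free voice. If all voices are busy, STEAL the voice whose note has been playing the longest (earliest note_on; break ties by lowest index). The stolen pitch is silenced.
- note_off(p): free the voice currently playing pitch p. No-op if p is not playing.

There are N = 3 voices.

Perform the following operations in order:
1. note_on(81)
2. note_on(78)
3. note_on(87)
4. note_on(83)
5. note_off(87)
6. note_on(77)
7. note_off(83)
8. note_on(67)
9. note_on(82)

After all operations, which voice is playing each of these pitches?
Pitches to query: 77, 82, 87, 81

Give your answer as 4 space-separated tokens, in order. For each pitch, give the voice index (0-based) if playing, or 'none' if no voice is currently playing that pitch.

Answer: 2 1 none none

Derivation:
Op 1: note_on(81): voice 0 is free -> assigned | voices=[81 - -]
Op 2: note_on(78): voice 1 is free -> assigned | voices=[81 78 -]
Op 3: note_on(87): voice 2 is free -> assigned | voices=[81 78 87]
Op 4: note_on(83): all voices busy, STEAL voice 0 (pitch 81, oldest) -> assign | voices=[83 78 87]
Op 5: note_off(87): free voice 2 | voices=[83 78 -]
Op 6: note_on(77): voice 2 is free -> assigned | voices=[83 78 77]
Op 7: note_off(83): free voice 0 | voices=[- 78 77]
Op 8: note_on(67): voice 0 is free -> assigned | voices=[67 78 77]
Op 9: note_on(82): all voices busy, STEAL voice 1 (pitch 78, oldest) -> assign | voices=[67 82 77]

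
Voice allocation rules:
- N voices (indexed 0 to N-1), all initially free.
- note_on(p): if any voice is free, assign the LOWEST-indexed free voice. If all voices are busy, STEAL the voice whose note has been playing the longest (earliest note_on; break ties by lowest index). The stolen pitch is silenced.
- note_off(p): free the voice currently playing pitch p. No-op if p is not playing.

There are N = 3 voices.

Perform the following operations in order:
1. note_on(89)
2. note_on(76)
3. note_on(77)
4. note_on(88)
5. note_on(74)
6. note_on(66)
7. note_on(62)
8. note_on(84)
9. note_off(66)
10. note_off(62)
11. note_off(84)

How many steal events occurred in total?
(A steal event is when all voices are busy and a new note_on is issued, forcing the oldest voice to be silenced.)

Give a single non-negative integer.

Answer: 5

Derivation:
Op 1: note_on(89): voice 0 is free -> assigned | voices=[89 - -]
Op 2: note_on(76): voice 1 is free -> assigned | voices=[89 76 -]
Op 3: note_on(77): voice 2 is free -> assigned | voices=[89 76 77]
Op 4: note_on(88): all voices busy, STEAL voice 0 (pitch 89, oldest) -> assign | voices=[88 76 77]
Op 5: note_on(74): all voices busy, STEAL voice 1 (pitch 76, oldest) -> assign | voices=[88 74 77]
Op 6: note_on(66): all voices busy, STEAL voice 2 (pitch 77, oldest) -> assign | voices=[88 74 66]
Op 7: note_on(62): all voices busy, STEAL voice 0 (pitch 88, oldest) -> assign | voices=[62 74 66]
Op 8: note_on(84): all voices busy, STEAL voice 1 (pitch 74, oldest) -> assign | voices=[62 84 66]
Op 9: note_off(66): free voice 2 | voices=[62 84 -]
Op 10: note_off(62): free voice 0 | voices=[- 84 -]
Op 11: note_off(84): free voice 1 | voices=[- - -]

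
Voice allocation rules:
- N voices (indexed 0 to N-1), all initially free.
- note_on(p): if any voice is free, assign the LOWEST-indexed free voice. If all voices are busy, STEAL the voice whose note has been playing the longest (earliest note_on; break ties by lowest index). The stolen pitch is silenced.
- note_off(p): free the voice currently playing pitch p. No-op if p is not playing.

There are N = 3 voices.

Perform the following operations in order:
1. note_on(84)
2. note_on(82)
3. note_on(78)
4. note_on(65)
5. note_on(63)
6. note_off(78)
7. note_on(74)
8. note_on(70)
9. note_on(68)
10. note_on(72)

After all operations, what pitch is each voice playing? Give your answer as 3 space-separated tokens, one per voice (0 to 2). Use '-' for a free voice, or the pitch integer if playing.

Answer: 70 68 72

Derivation:
Op 1: note_on(84): voice 0 is free -> assigned | voices=[84 - -]
Op 2: note_on(82): voice 1 is free -> assigned | voices=[84 82 -]
Op 3: note_on(78): voice 2 is free -> assigned | voices=[84 82 78]
Op 4: note_on(65): all voices busy, STEAL voice 0 (pitch 84, oldest) -> assign | voices=[65 82 78]
Op 5: note_on(63): all voices busy, STEAL voice 1 (pitch 82, oldest) -> assign | voices=[65 63 78]
Op 6: note_off(78): free voice 2 | voices=[65 63 -]
Op 7: note_on(74): voice 2 is free -> assigned | voices=[65 63 74]
Op 8: note_on(70): all voices busy, STEAL voice 0 (pitch 65, oldest) -> assign | voices=[70 63 74]
Op 9: note_on(68): all voices busy, STEAL voice 1 (pitch 63, oldest) -> assign | voices=[70 68 74]
Op 10: note_on(72): all voices busy, STEAL voice 2 (pitch 74, oldest) -> assign | voices=[70 68 72]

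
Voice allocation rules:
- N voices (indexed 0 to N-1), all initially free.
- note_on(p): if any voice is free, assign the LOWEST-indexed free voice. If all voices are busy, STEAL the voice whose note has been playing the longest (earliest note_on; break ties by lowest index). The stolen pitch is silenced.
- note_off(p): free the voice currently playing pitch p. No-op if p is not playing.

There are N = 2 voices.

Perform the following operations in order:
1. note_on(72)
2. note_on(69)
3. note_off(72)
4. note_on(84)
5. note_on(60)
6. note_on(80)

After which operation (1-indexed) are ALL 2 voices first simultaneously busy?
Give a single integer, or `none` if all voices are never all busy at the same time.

Answer: 2

Derivation:
Op 1: note_on(72): voice 0 is free -> assigned | voices=[72 -]
Op 2: note_on(69): voice 1 is free -> assigned | voices=[72 69]
Op 3: note_off(72): free voice 0 | voices=[- 69]
Op 4: note_on(84): voice 0 is free -> assigned | voices=[84 69]
Op 5: note_on(60): all voices busy, STEAL voice 1 (pitch 69, oldest) -> assign | voices=[84 60]
Op 6: note_on(80): all voices busy, STEAL voice 0 (pitch 84, oldest) -> assign | voices=[80 60]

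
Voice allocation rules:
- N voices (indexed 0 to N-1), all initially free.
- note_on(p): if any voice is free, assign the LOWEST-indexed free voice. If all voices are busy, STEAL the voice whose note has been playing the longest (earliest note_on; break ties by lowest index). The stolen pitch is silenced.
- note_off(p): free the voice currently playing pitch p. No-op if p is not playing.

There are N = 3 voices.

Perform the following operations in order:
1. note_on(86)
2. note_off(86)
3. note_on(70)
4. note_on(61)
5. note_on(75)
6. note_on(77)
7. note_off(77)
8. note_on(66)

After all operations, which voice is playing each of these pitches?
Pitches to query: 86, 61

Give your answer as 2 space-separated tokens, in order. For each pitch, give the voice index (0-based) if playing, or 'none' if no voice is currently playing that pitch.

Answer: none 1

Derivation:
Op 1: note_on(86): voice 0 is free -> assigned | voices=[86 - -]
Op 2: note_off(86): free voice 0 | voices=[- - -]
Op 3: note_on(70): voice 0 is free -> assigned | voices=[70 - -]
Op 4: note_on(61): voice 1 is free -> assigned | voices=[70 61 -]
Op 5: note_on(75): voice 2 is free -> assigned | voices=[70 61 75]
Op 6: note_on(77): all voices busy, STEAL voice 0 (pitch 70, oldest) -> assign | voices=[77 61 75]
Op 7: note_off(77): free voice 0 | voices=[- 61 75]
Op 8: note_on(66): voice 0 is free -> assigned | voices=[66 61 75]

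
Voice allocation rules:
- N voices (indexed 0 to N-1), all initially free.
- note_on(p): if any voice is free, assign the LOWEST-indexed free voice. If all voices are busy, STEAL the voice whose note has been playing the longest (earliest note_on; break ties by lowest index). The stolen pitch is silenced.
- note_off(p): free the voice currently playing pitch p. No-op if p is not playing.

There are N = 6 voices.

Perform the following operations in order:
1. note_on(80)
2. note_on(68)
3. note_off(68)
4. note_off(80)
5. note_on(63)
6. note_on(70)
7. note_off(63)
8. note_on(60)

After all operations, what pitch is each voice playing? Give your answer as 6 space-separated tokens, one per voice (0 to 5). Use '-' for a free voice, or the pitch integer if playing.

Answer: 60 70 - - - -

Derivation:
Op 1: note_on(80): voice 0 is free -> assigned | voices=[80 - - - - -]
Op 2: note_on(68): voice 1 is free -> assigned | voices=[80 68 - - - -]
Op 3: note_off(68): free voice 1 | voices=[80 - - - - -]
Op 4: note_off(80): free voice 0 | voices=[- - - - - -]
Op 5: note_on(63): voice 0 is free -> assigned | voices=[63 - - - - -]
Op 6: note_on(70): voice 1 is free -> assigned | voices=[63 70 - - - -]
Op 7: note_off(63): free voice 0 | voices=[- 70 - - - -]
Op 8: note_on(60): voice 0 is free -> assigned | voices=[60 70 - - - -]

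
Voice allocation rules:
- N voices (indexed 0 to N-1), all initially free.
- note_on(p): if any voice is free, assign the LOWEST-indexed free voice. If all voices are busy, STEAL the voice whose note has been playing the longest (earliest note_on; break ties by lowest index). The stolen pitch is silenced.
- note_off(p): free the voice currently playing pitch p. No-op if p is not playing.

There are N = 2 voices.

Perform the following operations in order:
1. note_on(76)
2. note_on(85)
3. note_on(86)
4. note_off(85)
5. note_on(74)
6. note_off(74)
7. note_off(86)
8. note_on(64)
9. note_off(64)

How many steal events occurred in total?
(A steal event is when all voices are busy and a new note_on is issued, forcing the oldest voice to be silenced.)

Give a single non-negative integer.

Answer: 1

Derivation:
Op 1: note_on(76): voice 0 is free -> assigned | voices=[76 -]
Op 2: note_on(85): voice 1 is free -> assigned | voices=[76 85]
Op 3: note_on(86): all voices busy, STEAL voice 0 (pitch 76, oldest) -> assign | voices=[86 85]
Op 4: note_off(85): free voice 1 | voices=[86 -]
Op 5: note_on(74): voice 1 is free -> assigned | voices=[86 74]
Op 6: note_off(74): free voice 1 | voices=[86 -]
Op 7: note_off(86): free voice 0 | voices=[- -]
Op 8: note_on(64): voice 0 is free -> assigned | voices=[64 -]
Op 9: note_off(64): free voice 0 | voices=[- -]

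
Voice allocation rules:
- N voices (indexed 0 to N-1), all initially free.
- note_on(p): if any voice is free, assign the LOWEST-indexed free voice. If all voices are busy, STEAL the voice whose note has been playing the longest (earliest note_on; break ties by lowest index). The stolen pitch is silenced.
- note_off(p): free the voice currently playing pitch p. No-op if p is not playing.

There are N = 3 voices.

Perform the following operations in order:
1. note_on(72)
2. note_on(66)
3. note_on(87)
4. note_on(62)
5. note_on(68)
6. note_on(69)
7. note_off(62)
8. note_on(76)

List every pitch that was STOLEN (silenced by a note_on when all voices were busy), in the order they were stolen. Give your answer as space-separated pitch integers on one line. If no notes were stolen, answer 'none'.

Op 1: note_on(72): voice 0 is free -> assigned | voices=[72 - -]
Op 2: note_on(66): voice 1 is free -> assigned | voices=[72 66 -]
Op 3: note_on(87): voice 2 is free -> assigned | voices=[72 66 87]
Op 4: note_on(62): all voices busy, STEAL voice 0 (pitch 72, oldest) -> assign | voices=[62 66 87]
Op 5: note_on(68): all voices busy, STEAL voice 1 (pitch 66, oldest) -> assign | voices=[62 68 87]
Op 6: note_on(69): all voices busy, STEAL voice 2 (pitch 87, oldest) -> assign | voices=[62 68 69]
Op 7: note_off(62): free voice 0 | voices=[- 68 69]
Op 8: note_on(76): voice 0 is free -> assigned | voices=[76 68 69]

Answer: 72 66 87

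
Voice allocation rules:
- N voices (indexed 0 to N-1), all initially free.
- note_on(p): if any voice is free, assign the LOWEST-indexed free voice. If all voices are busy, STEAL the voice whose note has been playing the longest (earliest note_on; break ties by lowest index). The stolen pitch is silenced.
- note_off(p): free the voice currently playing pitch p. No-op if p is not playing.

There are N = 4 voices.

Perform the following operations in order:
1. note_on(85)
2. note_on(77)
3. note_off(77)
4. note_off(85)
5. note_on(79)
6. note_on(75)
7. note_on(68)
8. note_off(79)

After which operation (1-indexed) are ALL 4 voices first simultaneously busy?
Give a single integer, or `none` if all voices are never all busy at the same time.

Op 1: note_on(85): voice 0 is free -> assigned | voices=[85 - - -]
Op 2: note_on(77): voice 1 is free -> assigned | voices=[85 77 - -]
Op 3: note_off(77): free voice 1 | voices=[85 - - -]
Op 4: note_off(85): free voice 0 | voices=[- - - -]
Op 5: note_on(79): voice 0 is free -> assigned | voices=[79 - - -]
Op 6: note_on(75): voice 1 is free -> assigned | voices=[79 75 - -]
Op 7: note_on(68): voice 2 is free -> assigned | voices=[79 75 68 -]
Op 8: note_off(79): free voice 0 | voices=[- 75 68 -]

Answer: none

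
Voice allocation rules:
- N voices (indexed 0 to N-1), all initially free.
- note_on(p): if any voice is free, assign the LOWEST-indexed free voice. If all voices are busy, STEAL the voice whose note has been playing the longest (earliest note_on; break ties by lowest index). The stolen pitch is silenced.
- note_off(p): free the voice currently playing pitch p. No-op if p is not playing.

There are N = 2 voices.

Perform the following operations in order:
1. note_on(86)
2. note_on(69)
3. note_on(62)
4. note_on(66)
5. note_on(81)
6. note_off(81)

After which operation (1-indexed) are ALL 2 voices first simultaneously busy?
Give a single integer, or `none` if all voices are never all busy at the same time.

Answer: 2

Derivation:
Op 1: note_on(86): voice 0 is free -> assigned | voices=[86 -]
Op 2: note_on(69): voice 1 is free -> assigned | voices=[86 69]
Op 3: note_on(62): all voices busy, STEAL voice 0 (pitch 86, oldest) -> assign | voices=[62 69]
Op 4: note_on(66): all voices busy, STEAL voice 1 (pitch 69, oldest) -> assign | voices=[62 66]
Op 5: note_on(81): all voices busy, STEAL voice 0 (pitch 62, oldest) -> assign | voices=[81 66]
Op 6: note_off(81): free voice 0 | voices=[- 66]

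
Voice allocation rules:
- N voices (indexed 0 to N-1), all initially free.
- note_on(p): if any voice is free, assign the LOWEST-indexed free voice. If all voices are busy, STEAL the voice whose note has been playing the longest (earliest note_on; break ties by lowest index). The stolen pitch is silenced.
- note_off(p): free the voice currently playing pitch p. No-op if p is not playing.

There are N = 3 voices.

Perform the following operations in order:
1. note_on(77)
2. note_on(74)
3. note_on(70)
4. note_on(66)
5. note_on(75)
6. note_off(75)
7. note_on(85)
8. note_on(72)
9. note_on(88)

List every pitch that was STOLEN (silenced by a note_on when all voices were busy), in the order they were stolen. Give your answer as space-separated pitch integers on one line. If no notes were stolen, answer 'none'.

Op 1: note_on(77): voice 0 is free -> assigned | voices=[77 - -]
Op 2: note_on(74): voice 1 is free -> assigned | voices=[77 74 -]
Op 3: note_on(70): voice 2 is free -> assigned | voices=[77 74 70]
Op 4: note_on(66): all voices busy, STEAL voice 0 (pitch 77, oldest) -> assign | voices=[66 74 70]
Op 5: note_on(75): all voices busy, STEAL voice 1 (pitch 74, oldest) -> assign | voices=[66 75 70]
Op 6: note_off(75): free voice 1 | voices=[66 - 70]
Op 7: note_on(85): voice 1 is free -> assigned | voices=[66 85 70]
Op 8: note_on(72): all voices busy, STEAL voice 2 (pitch 70, oldest) -> assign | voices=[66 85 72]
Op 9: note_on(88): all voices busy, STEAL voice 0 (pitch 66, oldest) -> assign | voices=[88 85 72]

Answer: 77 74 70 66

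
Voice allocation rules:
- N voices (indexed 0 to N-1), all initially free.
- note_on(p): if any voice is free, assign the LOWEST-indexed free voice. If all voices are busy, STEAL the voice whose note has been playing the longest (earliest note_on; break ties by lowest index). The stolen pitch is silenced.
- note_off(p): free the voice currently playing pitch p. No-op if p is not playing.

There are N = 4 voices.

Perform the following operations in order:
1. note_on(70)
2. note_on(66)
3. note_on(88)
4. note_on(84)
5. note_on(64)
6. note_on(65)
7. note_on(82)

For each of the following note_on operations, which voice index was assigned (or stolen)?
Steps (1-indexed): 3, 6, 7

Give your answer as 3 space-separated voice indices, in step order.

Answer: 2 1 2

Derivation:
Op 1: note_on(70): voice 0 is free -> assigned | voices=[70 - - -]
Op 2: note_on(66): voice 1 is free -> assigned | voices=[70 66 - -]
Op 3: note_on(88): voice 2 is free -> assigned | voices=[70 66 88 -]
Op 4: note_on(84): voice 3 is free -> assigned | voices=[70 66 88 84]
Op 5: note_on(64): all voices busy, STEAL voice 0 (pitch 70, oldest) -> assign | voices=[64 66 88 84]
Op 6: note_on(65): all voices busy, STEAL voice 1 (pitch 66, oldest) -> assign | voices=[64 65 88 84]
Op 7: note_on(82): all voices busy, STEAL voice 2 (pitch 88, oldest) -> assign | voices=[64 65 82 84]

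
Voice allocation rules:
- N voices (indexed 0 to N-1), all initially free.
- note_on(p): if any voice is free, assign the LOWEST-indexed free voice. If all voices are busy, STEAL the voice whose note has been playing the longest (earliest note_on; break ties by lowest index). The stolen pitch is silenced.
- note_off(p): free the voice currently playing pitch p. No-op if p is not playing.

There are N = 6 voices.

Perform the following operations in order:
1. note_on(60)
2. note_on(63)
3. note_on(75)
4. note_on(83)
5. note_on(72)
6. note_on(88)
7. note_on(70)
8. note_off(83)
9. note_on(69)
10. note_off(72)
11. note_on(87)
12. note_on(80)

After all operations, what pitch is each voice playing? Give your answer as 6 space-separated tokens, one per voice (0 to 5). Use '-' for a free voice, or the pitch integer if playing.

Answer: 70 80 75 69 87 88

Derivation:
Op 1: note_on(60): voice 0 is free -> assigned | voices=[60 - - - - -]
Op 2: note_on(63): voice 1 is free -> assigned | voices=[60 63 - - - -]
Op 3: note_on(75): voice 2 is free -> assigned | voices=[60 63 75 - - -]
Op 4: note_on(83): voice 3 is free -> assigned | voices=[60 63 75 83 - -]
Op 5: note_on(72): voice 4 is free -> assigned | voices=[60 63 75 83 72 -]
Op 6: note_on(88): voice 5 is free -> assigned | voices=[60 63 75 83 72 88]
Op 7: note_on(70): all voices busy, STEAL voice 0 (pitch 60, oldest) -> assign | voices=[70 63 75 83 72 88]
Op 8: note_off(83): free voice 3 | voices=[70 63 75 - 72 88]
Op 9: note_on(69): voice 3 is free -> assigned | voices=[70 63 75 69 72 88]
Op 10: note_off(72): free voice 4 | voices=[70 63 75 69 - 88]
Op 11: note_on(87): voice 4 is free -> assigned | voices=[70 63 75 69 87 88]
Op 12: note_on(80): all voices busy, STEAL voice 1 (pitch 63, oldest) -> assign | voices=[70 80 75 69 87 88]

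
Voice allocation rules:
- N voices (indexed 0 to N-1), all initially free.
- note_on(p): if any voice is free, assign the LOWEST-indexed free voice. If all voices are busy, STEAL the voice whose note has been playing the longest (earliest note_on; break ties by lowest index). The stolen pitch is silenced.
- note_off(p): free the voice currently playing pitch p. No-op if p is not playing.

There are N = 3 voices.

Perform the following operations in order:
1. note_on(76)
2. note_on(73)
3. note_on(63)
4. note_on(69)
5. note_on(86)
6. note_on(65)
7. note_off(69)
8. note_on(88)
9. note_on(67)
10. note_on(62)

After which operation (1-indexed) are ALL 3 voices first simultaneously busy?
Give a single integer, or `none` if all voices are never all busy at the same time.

Op 1: note_on(76): voice 0 is free -> assigned | voices=[76 - -]
Op 2: note_on(73): voice 1 is free -> assigned | voices=[76 73 -]
Op 3: note_on(63): voice 2 is free -> assigned | voices=[76 73 63]
Op 4: note_on(69): all voices busy, STEAL voice 0 (pitch 76, oldest) -> assign | voices=[69 73 63]
Op 5: note_on(86): all voices busy, STEAL voice 1 (pitch 73, oldest) -> assign | voices=[69 86 63]
Op 6: note_on(65): all voices busy, STEAL voice 2 (pitch 63, oldest) -> assign | voices=[69 86 65]
Op 7: note_off(69): free voice 0 | voices=[- 86 65]
Op 8: note_on(88): voice 0 is free -> assigned | voices=[88 86 65]
Op 9: note_on(67): all voices busy, STEAL voice 1 (pitch 86, oldest) -> assign | voices=[88 67 65]
Op 10: note_on(62): all voices busy, STEAL voice 2 (pitch 65, oldest) -> assign | voices=[88 67 62]

Answer: 3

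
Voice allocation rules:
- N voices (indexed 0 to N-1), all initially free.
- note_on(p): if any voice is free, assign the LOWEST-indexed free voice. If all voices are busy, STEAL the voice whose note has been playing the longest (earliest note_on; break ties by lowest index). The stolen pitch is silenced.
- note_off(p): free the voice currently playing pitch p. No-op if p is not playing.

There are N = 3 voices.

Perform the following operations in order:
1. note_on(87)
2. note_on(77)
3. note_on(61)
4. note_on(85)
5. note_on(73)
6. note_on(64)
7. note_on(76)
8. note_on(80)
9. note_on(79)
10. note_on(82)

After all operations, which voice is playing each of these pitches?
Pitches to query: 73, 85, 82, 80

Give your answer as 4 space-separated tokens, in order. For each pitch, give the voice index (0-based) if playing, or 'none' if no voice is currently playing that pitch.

Answer: none none 0 1

Derivation:
Op 1: note_on(87): voice 0 is free -> assigned | voices=[87 - -]
Op 2: note_on(77): voice 1 is free -> assigned | voices=[87 77 -]
Op 3: note_on(61): voice 2 is free -> assigned | voices=[87 77 61]
Op 4: note_on(85): all voices busy, STEAL voice 0 (pitch 87, oldest) -> assign | voices=[85 77 61]
Op 5: note_on(73): all voices busy, STEAL voice 1 (pitch 77, oldest) -> assign | voices=[85 73 61]
Op 6: note_on(64): all voices busy, STEAL voice 2 (pitch 61, oldest) -> assign | voices=[85 73 64]
Op 7: note_on(76): all voices busy, STEAL voice 0 (pitch 85, oldest) -> assign | voices=[76 73 64]
Op 8: note_on(80): all voices busy, STEAL voice 1 (pitch 73, oldest) -> assign | voices=[76 80 64]
Op 9: note_on(79): all voices busy, STEAL voice 2 (pitch 64, oldest) -> assign | voices=[76 80 79]
Op 10: note_on(82): all voices busy, STEAL voice 0 (pitch 76, oldest) -> assign | voices=[82 80 79]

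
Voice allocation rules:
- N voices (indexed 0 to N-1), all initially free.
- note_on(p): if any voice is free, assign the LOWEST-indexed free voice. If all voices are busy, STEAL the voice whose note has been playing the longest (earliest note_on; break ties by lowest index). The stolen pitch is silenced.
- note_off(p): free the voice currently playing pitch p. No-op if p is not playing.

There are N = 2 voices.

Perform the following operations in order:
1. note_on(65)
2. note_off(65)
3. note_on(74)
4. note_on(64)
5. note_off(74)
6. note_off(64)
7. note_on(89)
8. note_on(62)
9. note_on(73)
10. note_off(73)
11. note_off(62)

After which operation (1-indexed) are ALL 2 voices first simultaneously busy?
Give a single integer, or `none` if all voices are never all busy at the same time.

Op 1: note_on(65): voice 0 is free -> assigned | voices=[65 -]
Op 2: note_off(65): free voice 0 | voices=[- -]
Op 3: note_on(74): voice 0 is free -> assigned | voices=[74 -]
Op 4: note_on(64): voice 1 is free -> assigned | voices=[74 64]
Op 5: note_off(74): free voice 0 | voices=[- 64]
Op 6: note_off(64): free voice 1 | voices=[- -]
Op 7: note_on(89): voice 0 is free -> assigned | voices=[89 -]
Op 8: note_on(62): voice 1 is free -> assigned | voices=[89 62]
Op 9: note_on(73): all voices busy, STEAL voice 0 (pitch 89, oldest) -> assign | voices=[73 62]
Op 10: note_off(73): free voice 0 | voices=[- 62]
Op 11: note_off(62): free voice 1 | voices=[- -]

Answer: 4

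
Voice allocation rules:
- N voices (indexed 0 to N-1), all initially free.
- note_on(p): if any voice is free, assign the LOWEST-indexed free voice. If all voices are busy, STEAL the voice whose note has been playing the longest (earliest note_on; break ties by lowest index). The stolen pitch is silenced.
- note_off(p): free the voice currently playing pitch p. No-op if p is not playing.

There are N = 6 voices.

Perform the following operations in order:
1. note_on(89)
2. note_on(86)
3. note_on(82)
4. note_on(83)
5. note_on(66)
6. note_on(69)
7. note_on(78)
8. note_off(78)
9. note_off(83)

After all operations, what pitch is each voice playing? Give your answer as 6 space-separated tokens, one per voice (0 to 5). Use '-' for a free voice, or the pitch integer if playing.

Answer: - 86 82 - 66 69

Derivation:
Op 1: note_on(89): voice 0 is free -> assigned | voices=[89 - - - - -]
Op 2: note_on(86): voice 1 is free -> assigned | voices=[89 86 - - - -]
Op 3: note_on(82): voice 2 is free -> assigned | voices=[89 86 82 - - -]
Op 4: note_on(83): voice 3 is free -> assigned | voices=[89 86 82 83 - -]
Op 5: note_on(66): voice 4 is free -> assigned | voices=[89 86 82 83 66 -]
Op 6: note_on(69): voice 5 is free -> assigned | voices=[89 86 82 83 66 69]
Op 7: note_on(78): all voices busy, STEAL voice 0 (pitch 89, oldest) -> assign | voices=[78 86 82 83 66 69]
Op 8: note_off(78): free voice 0 | voices=[- 86 82 83 66 69]
Op 9: note_off(83): free voice 3 | voices=[- 86 82 - 66 69]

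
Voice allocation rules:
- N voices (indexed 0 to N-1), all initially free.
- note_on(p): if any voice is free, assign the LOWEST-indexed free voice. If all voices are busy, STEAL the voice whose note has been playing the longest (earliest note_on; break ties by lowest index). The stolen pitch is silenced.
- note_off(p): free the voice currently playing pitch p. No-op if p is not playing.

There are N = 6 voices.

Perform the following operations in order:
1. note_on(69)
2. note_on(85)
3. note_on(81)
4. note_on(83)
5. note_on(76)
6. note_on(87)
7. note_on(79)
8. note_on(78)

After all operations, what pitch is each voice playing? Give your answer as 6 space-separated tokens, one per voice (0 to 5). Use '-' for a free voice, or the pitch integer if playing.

Op 1: note_on(69): voice 0 is free -> assigned | voices=[69 - - - - -]
Op 2: note_on(85): voice 1 is free -> assigned | voices=[69 85 - - - -]
Op 3: note_on(81): voice 2 is free -> assigned | voices=[69 85 81 - - -]
Op 4: note_on(83): voice 3 is free -> assigned | voices=[69 85 81 83 - -]
Op 5: note_on(76): voice 4 is free -> assigned | voices=[69 85 81 83 76 -]
Op 6: note_on(87): voice 5 is free -> assigned | voices=[69 85 81 83 76 87]
Op 7: note_on(79): all voices busy, STEAL voice 0 (pitch 69, oldest) -> assign | voices=[79 85 81 83 76 87]
Op 8: note_on(78): all voices busy, STEAL voice 1 (pitch 85, oldest) -> assign | voices=[79 78 81 83 76 87]

Answer: 79 78 81 83 76 87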